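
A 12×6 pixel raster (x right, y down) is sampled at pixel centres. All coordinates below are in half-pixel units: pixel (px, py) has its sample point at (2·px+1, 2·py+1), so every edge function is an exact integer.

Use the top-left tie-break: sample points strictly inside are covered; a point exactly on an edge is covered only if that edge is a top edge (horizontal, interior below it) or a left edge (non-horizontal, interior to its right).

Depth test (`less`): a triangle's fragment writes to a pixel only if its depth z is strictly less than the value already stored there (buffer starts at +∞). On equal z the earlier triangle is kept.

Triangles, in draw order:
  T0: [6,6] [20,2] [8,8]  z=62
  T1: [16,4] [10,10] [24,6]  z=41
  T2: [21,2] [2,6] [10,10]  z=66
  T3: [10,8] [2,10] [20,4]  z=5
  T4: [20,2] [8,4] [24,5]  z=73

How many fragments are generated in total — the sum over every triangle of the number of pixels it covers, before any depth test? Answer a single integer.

T0:
  2·area = 36
  edge (6, 6)→(20, 2): d=(14,-4) top-left  bias=+0
  edge (20, 2)→(8, 8): d=(-12,6) right/bottom  bias=-1
  edge (8, 8)→(6, 6): d=(-2,-2) top-left  bias=+0
    (0,0)@(1, 1): e=[-90,126,0] → .  [on edge]
    (1,1)@(3, 3): e=[-54,90,0] → .  [on edge]
    (8,1)@(17, 3): e=[2,6,28] → X
    (9,1)@(19, 3): e=[10,-6,32] → .
    (2,2)@(5, 5): e=[-18,54,0] → .  [on edge]
    (5,2)@(11, 5): e=[6,18,12] → X
    (6,2)@(13, 5): e=[14,6,16] → X
    (7,2)@(15, 5): e=[22,-6,20] → .
    (8,2)@(17, 5): e=[30,-18,24] → .
    (3,3)@(7, 7): e=[18,18,0] → X  [on edge]
    (4,3)@(9, 7): e=[26,6,4] → X
    (5,3)@(11, 7): e=[34,-6,8] → .
    (4,4)@(9, 9): e=[54,-18,0] → .  [on edge]
    (5,5)@(11, 11): e=[90,-54,0] → .  [on edge]
  covered (5 px):
    . . . . . . . . . . . .
    . . . . . . . . X . . .
    . . . . . X X . . . . .
    . . . X X . . . . . . .
    . . . . . . . . . . . .
    . . . . . . . . . . . .
T1:
  2·area = 60  (B↔C swapped to make it positive)
  edge (16, 4)→(24, 6): d=(8,2) right/bottom  bias=-1
  edge (24, 6)→(10, 10): d=(-14,4) right/bottom  bias=-1
  edge (10, 10)→(16, 4): d=(6,-6) top-left  bias=+0
    (9,0)@(19, 1): e=[-30,90,0] → .  [on edge]
    (8,1)@(17, 3): e=[-10,70,0] → .  [on edge]
    (7,2)@(15, 5): e=[10,50,0] → X  [on edge]
    (8,2)@(17, 5): e=[6,42,12] → X
    (9,2)@(19, 5): e=[2,34,24] → X
    (10,2)@(21, 5): e=[-2,26,36] → .
    (6,3)@(13, 7): e=[30,30,0] → X  [on edge]
    (10,3)@(21, 7): e=[14,-2,48] → .
    (5,4)@(11, 9): e=[50,10,0] → X  [on edge]
    (7,4)@(15, 9): e=[42,-6,24] → .
    (8,4)@(17, 9): e=[38,-14,36] → .
    (9,4)@(19, 9): e=[34,-22,48] → .
    (4,5)@(9, 11): e=[70,-10,0] → .  [on edge]
  covered (9 px):
    . . . . . . . . . . . .
    . . . . . . . . . . . .
    . . . . . . . X X X . .
    . . . . . . X X X X . .
    . . . . . X X . . . . .
    . . . . . . . . . . . .
T2:
  2·area = 108  (B↔C swapped to make it positive)
  edge (21, 2)→(10, 10): d=(-11,8) right/bottom  bias=-1
  edge (10, 10)→(2, 6): d=(-8,-4) top-left  bias=+0
  edge (2, 6)→(21, 2): d=(19,-4) top-left  bias=+0
    (8,1)@(17, 3): e=[21,84,3] → X
    (9,1)@(19, 3): e=[5,92,11] → X
    (10,1)@(21, 3): e=[-11,100,19] → .
    (3,2)@(7, 5): e=[79,28,1] → X
    (4,2)@(9, 5): e=[63,36,9] → X
    (5,2)@(11, 5): e=[47,44,17] → X
    (6,2)@(13, 5): e=[31,52,25] → X
    (7,2)@(15, 5): e=[15,60,33] → X
    (8,2)@(17, 5): e=[-1,68,41] → .
    (9,2)@(19, 5): e=[-17,76,49] → .
    (2,3)@(5, 7): e=[73,4,31] → X
    (7,3)@(15, 7): e=[-7,44,71] → .
  covered (14 px):
    . . . . . . . . . . . .
    . . . . . . . . X X . .
    . . . X X X X X . . . .
    . . X X X X X . . . . .
    . . . . X X . . . . . .
    . . . . . . . . . . . .
T3:
  2·area = 12
  edge (10, 8)→(2, 10): d=(-8,2) right/bottom  bias=-1
  edge (2, 10)→(20, 4): d=(18,-6) top-left  bias=+0
  edge (20, 4)→(10, 8): d=(-10,4) right/bottom  bias=-1
    (11,1)@(23, 3): e=[14,0,-2] → .  [on edge]
    (8,2)@(17, 5): e=[10,0,2] → X  [on edge]
    (9,2)@(19, 5): e=[6,12,-6] → .
    (5,3)@(11, 7): e=[6,0,6] → X  [on edge]
    (6,3)@(13, 7): e=[2,12,-2] → .
    (8,3)@(17, 7): e=[-6,36,-18] → .
    (2,4)@(5, 9): e=[2,0,10] → X  [on edge]
    (3,4)@(7, 9): e=[-2,12,2] → .
    (5,4)@(11, 9): e=[-10,36,-14] → .
    (2,5)@(5, 11): e=[-14,36,-10] → .
  covered (3 px):
    . . . . . . . . . . . .
    . . . . . . . . . . . .
    . . . . . . . . X . . .
    . . . . . X . . . . . .
    . . X . . . . . . . . .
    . . . . . . . . . . . .
T4:
  2·area = 44  (B↔C swapped to make it positive)
  edge (20, 2)→(24, 5): d=(4,3) right/bottom  bias=-1
  edge (24, 5)→(8, 4): d=(-16,-1) top-left  bias=+0
  edge (8, 4)→(20, 2): d=(12,-2) top-left  bias=+0
    (7,1)@(15, 3): e=[19,23,2] → X
    (8,1)@(17, 3): e=[13,25,6] → X
    (9,1)@(19, 3): e=[7,27,10] → X
    (10,1)@(21, 3): e=[1,29,14] → X
    (11,1)@(23, 3): e=[-5,31,18] → .
    (7,2)@(15, 5): e=[27,-9,26] → .
    (8,2)@(17, 5): e=[21,-7,30] → .
    (9,2)@(19, 5): e=[15,-5,34] → .
    (10,2)@(21, 5): e=[9,-3,38] → .
  covered (4 px):
    . . . . . . . . . . . .
    . . . . . . . X X X X .
    . . . . . . . . . . . .
    . . . . . . . . . . . .
    . . . . . . . . . . . .
    . . . . . . . . . . . .

Answer: 35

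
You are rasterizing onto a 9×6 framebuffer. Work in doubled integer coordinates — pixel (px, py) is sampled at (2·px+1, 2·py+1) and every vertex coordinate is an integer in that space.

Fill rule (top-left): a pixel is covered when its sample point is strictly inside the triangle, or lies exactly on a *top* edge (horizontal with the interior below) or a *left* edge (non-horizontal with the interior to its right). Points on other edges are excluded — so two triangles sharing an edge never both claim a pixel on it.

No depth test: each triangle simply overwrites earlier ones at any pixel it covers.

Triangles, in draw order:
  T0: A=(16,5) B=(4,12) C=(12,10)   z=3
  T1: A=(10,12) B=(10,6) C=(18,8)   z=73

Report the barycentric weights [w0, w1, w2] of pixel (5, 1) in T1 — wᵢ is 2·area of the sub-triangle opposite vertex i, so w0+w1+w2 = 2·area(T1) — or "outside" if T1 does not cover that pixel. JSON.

T0:
  2·area = 32  (B↔C swapped to make it positive)
  edge (16, 5)→(12, 10): d=(-4,5) right/bottom  bias=-1
  edge (12, 10)→(4, 12): d=(-8,2) right/bottom  bias=-1
  edge (4, 12)→(16, 5): d=(12,-7) top-left  bias=+0
    (6,3)@(13, 7): e=[7,22,3] → #
    (7,3)@(15, 7): e=[-3,18,17] → ·
    (5,4)@(11, 9): e=[9,10,13] → #
    (6,4)@(13, 9): e=[-1,6,27] → ·
    (3,5)@(7, 11): e=[21,2,9] → #
    (4,5)@(9, 11): e=[11,-2,23] → ·
    (5,5)@(11, 11): e=[1,-6,37] → ·
  covered (3 px):
    · · · · · · · · ·
    · · · · · · · · ·
    · · · · · · · · ·
    · · · · · · # · ·
    · · · · · # · · ·
    · · · # · · · · ·
T1:
  2·area = 48
  edge (10, 12)→(10, 6): d=(0,-6) top-left  bias=+0
  edge (10, 6)→(18, 8): d=(8,2) right/bottom  bias=-1
  edge (18, 8)→(10, 12): d=(-8,4) right/bottom  bias=-1
    (5,3)@(11, 7): e=[6,6,36] → #
    (6,3)@(13, 7): e=[18,2,28] → #
    (7,3)@(15, 7): e=[30,-2,20] → ·
    (5,4)@(11, 9): e=[6,22,20] → #
    (7,4)@(15, 9): e=[30,14,4] → #
    (8,4)@(17, 9): e=[42,10,-4] → ·
    (5,5)@(11, 11): e=[6,38,4] → #
    (6,5)@(13, 11): e=[18,34,-4] → ·
    (7,5)@(15, 11): e=[30,30,-12] → ·
  covered (6 px):
    · · · · · · · · ·
    · · · · · · · · ·
    · · · · · · · · ·
    · · · · · # # · ·
    · · · · · # # # ·
    · · · · · # · · ·

Answer: "outside"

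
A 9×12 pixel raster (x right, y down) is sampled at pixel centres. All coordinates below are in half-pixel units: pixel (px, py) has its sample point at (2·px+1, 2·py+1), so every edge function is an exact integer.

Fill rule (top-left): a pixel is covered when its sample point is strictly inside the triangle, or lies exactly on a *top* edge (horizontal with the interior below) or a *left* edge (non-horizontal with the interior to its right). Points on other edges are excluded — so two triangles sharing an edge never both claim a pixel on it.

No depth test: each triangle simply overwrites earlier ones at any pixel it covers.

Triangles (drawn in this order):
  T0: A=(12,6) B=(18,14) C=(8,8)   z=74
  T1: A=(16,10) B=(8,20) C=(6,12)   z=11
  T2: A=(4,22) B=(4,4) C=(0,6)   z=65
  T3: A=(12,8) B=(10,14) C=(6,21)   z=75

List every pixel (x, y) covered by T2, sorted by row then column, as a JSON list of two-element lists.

T0:
  2·area = 44
  edge (12, 6)→(18, 14): d=(6,8) right/bottom  bias=-1
  edge (18, 14)→(8, 8): d=(-10,-6) top-left  bias=+0
  edge (8, 8)→(12, 6): d=(4,-2) top-left  bias=+0
    (1,2)@(3, 5): e=[66,0,-22] → ·  [on edge]
    (5,3)@(11, 7): e=[14,28,2] → █
    (6,3)@(13, 7): e=[-2,40,6] → ·
    (5,4)@(11, 9): e=[26,8,10] → █
    (6,4)@(13, 9): e=[10,20,14] → █
    (7,4)@(15, 9): e=[-6,32,18] → ·
    (5,5)@(11, 11): e=[38,-12,18] → ·
    (6,5)@(13, 11): e=[22,0,22] → █  [on edge]
    (7,5)@(15, 11): e=[6,12,26] → █
    (8,5)@(17, 11): e=[-10,24,30] → ·
    (6,6)@(13, 13): e=[34,-20,30] → ·
    (7,6)@(15, 13): e=[18,-8,34] → ·
  covered (6 px):
    · · · · · · · · ·
    · · · · · · · · ·
    · · · · · · · · ·
    · · · · · █ · · ·
    · · · · · █ █ · ·
    · · · · · · █ █ ·
    · · · · · · · · █
    · · · · · · · · ·
    · · · · · · · · ·
    · · · · · · · · ·
    · · · · · · · · ·
    · · · · · · · · ·
T1:
  2·area = 84
  edge (16, 10)→(8, 20): d=(-8,10) right/bottom  bias=-1
  edge (8, 20)→(6, 12): d=(-2,-8) top-left  bias=+0
  edge (6, 12)→(16, 10): d=(10,-2) top-left  bias=+0
    (5,5)@(11, 11): e=[42,42,0] → █  [on edge]
    (6,5)@(13, 11): e=[22,58,4] → █
    (7,5)@(15, 11): e=[2,74,8] → █
    (8,5)@(17, 11): e=[-18,90,12] → ·
    (0,6)@(1, 13): e=[126,-42,0] → ·  [on edge]
    (3,6)@(7, 13): e=[66,6,12] → █
    (4,6)@(9, 13): e=[46,22,16] → █
    (7,6)@(15, 13): e=[-14,70,28] → ·
    (3,7)@(7, 15): e=[50,2,32] → █
    (6,7)@(13, 15): e=[-10,50,44] → ·
    (3,8)@(7, 17): e=[34,-2,52] → ·
    (4,8)@(9, 17): e=[14,14,56] → █
  covered (11 px):
    · · · · · · · · ·
    · · · · · · · · ·
    · · · · · · · · ·
    · · · · · · · · ·
    · · · · · · · · ·
    · · · · · █ █ █ ·
    · · · █ █ █ █ · ·
    · · · █ █ █ · · ·
    · · · · █ · · · ·
    · · · · · · · · ·
    · · · · · · · · ·
    · · · · · · · · ·
T2:
  2·area = 72  (B↔C swapped to make it positive)
  edge (4, 22)→(0, 6): d=(-4,-16) top-left  bias=+0
  edge (0, 6)→(4, 4): d=(4,-2) top-left  bias=+0
  edge (4, 4)→(4, 22): d=(0,18) right/bottom  bias=-1
    (1,2)@(3, 5): e=[52,2,18] → █
    (2,2)@(5, 5): e=[84,6,-18] → ·
    (0,3)@(1, 7): e=[12,6,54] → █
    (2,3)@(5, 7): e=[76,14,-18] → ·
    (0,4)@(1, 9): e=[4,14,54] → █
    (2,4)@(5, 9): e=[68,22,-18] → ·
    (0,5)@(1, 11): e=[-4,22,54] → ·
    (1,5)@(3, 11): e=[28,26,18] → █
    (2,5)@(5, 11): e=[60,30,-18] → ·
    (1,6)@(3, 13): e=[20,34,18] → █
    (2,6)@(5, 13): e=[52,38,-18] → ·
    (1,7)@(3, 15): e=[12,42,18] → █
  covered (9 px):
    · · · · · · · · ·
    · · · · · · · · ·
    · █ · · · · · · ·
    █ █ · · · · · · ·
    █ █ · · · · · · ·
    · █ · · · · · · ·
    · █ · · · · · · ·
    · █ · · · · · · ·
    · █ · · · · · · ·
    · · · · · · · · ·
    · · · · · · · · ·
    · · · · · · · · ·
T3:
  2·area = 10
  edge (12, 8)→(10, 14): d=(-2,6) right/bottom  bias=-1
  edge (10, 14)→(6, 21): d=(-4,7) right/bottom  bias=-1
  edge (6, 21)→(12, 8): d=(6,-13) top-left  bias=+0
    (6,2)@(13, 5): e=[0,15,-5] → ·  [on edge]
    (5,5)@(11, 11): e=[0,5,5] → ·  [on edge]
    (4,7)@(9, 15): e=[4,3,3] → █
    (5,7)@(11, 15): e=[-8,-11,29] → ·
    (4,8)@(9, 17): e=[0,-5,15] → ·  [on edge]
    (3,9)@(7, 19): e=[8,1,1] → █
    (4,9)@(9, 19): e=[-4,-13,27] → ·
    (3,10)@(7, 21): e=[4,-7,13] → ·
    (3,11)@(7, 23): e=[0,-15,25] → ·  [on edge]
  covered (2 px):
    · · · · · · · · ·
    · · · · · · · · ·
    · · · · · · · · ·
    · · · · · · · · ·
    · · · · · · · · ·
    · · · · · · · · ·
    · · · · · · · · ·
    · · · · █ · · · ·
    · · · · · · · · ·
    · · · █ · · · · ·
    · · · · · · · · ·
    · · · · · · · · ·

Final: [[1,2],[0,3],[1,3],[0,4],[1,4],[1,5],[1,6],[1,7],[1,8]]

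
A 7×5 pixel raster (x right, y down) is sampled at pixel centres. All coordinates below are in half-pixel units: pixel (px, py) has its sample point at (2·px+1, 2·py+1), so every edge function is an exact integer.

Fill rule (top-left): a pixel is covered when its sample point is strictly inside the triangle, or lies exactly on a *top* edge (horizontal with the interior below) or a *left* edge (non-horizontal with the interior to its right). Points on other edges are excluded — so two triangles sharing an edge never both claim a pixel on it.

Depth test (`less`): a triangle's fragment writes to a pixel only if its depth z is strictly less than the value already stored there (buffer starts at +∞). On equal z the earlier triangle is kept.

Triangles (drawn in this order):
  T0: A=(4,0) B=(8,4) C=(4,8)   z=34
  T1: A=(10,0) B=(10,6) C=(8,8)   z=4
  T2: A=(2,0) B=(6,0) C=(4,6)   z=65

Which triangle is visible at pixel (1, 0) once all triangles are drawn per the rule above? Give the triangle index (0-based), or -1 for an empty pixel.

T0:
  2·area = 32
  edge (4, 0)→(8, 4): d=(4,4) right/bottom  bias=-1
  edge (8, 4)→(4, 8): d=(-4,4) right/bottom  bias=-1
  edge (4, 8)→(4, 0): d=(0,-8) top-left  bias=+0
    (2,0)@(5, 1): e=[0,24,8] → ·  [on edge]
    (5,0)@(11, 1): e=[-24,0,56] → ·  [on edge]
    (2,1)@(5, 3): e=[8,16,8] → #
    (3,1)@(7, 3): e=[0,8,24] → ·  [on edge]
    (4,1)@(9, 3): e=[-8,0,40] → ·  [on edge]
    (2,2)@(5, 5): e=[16,8,8] → #
    (3,2)@(7, 5): e=[8,0,24] → ·  [on edge]
    (4,2)@(9, 5): e=[0,-8,40] → ·  [on edge]
    (2,3)@(5, 7): e=[24,0,8] → ·  [on edge]
    (5,3)@(11, 7): e=[0,-24,56] → ·  [on edge]
    (1,4)@(3, 9): e=[40,0,-8] → ·  [on edge]
    (6,4)@(13, 9): e=[0,-40,72] → ·  [on edge]
  covered (2 px):
    · · · · · · ·
    · · # · · · ·
    · · # · · · ·
    · · · · · · ·
    · · · · · · ·
T1:
  2·area = 12
  edge (10, 0)→(10, 6): d=(0,6) right/bottom  bias=-1
  edge (10, 6)→(8, 8): d=(-2,2) right/bottom  bias=-1
  edge (8, 8)→(10, 0): d=(2,-8) top-left  bias=+0
    (6,1)@(13, 3): e=[-18,0,30] → ·  [on edge]
    (4,2)@(9, 5): e=[6,4,2] → #
    (5,2)@(11, 5): e=[-6,0,18] → ·  [on edge]
    (4,3)@(9, 7): e=[6,0,6] → ·  [on edge]
    (3,4)@(7, 9): e=[18,0,-6] → ·  [on edge]
  covered (1 px):
    · · · · · · ·
    · · · · · · ·
    · · · · # · ·
    · · · · · · ·
    · · · · · · ·
T2:
  2·area = 24
  edge (2, 0)→(6, 0): d=(4,0) top-left  bias=+0
  edge (6, 0)→(4, 6): d=(-2,6) right/bottom  bias=-1
  edge (4, 6)→(2, 0): d=(-2,-6) top-left  bias=+0
    (1,0)@(3, 1): e=[4,16,4] → #
    (2,0)@(5, 1): e=[4,4,16] → #
    (3,0)@(7, 1): e=[4,-8,28] → ·
    (1,1)@(3, 3): e=[12,12,0] → #  [on edge]
    (2,1)@(5, 3): e=[12,0,12] → ·  [on edge]
    (1,2)@(3, 5): e=[20,8,-4] → ·
    (1,4)@(3, 9): e=[36,0,-12] → ·  [on edge]
    (2,4)@(5, 9): e=[36,-12,0] → ·  [on edge]
  covered (3 px):
    · # # · · · ·
    · # · · · · ·
    · · · · · · ·
    · · · · · · ·
    · · · · · · ·

Z-buffer (winner per pixel, '.' = empty):
  . 2 2 . . . .
  . 2 0 . . . .
  . . 0 . 1 . .
  . . . . . . .
  . . . . . . .

Result: 2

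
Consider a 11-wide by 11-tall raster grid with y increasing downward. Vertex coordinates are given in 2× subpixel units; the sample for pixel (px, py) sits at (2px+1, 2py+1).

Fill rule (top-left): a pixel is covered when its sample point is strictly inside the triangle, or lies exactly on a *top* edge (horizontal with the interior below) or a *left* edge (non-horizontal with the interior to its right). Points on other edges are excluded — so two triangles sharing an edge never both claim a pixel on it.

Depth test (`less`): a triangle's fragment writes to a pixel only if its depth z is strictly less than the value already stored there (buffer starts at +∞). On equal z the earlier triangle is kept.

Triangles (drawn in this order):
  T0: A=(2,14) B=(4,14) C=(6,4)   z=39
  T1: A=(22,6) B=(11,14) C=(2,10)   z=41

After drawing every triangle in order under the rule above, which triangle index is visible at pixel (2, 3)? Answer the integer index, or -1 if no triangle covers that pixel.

T0:
  2·area = 20  (B↔C swapped to make it positive)
  edge (2, 14)→(6, 4): d=(4,-10) top-left  bias=+0
  edge (6, 4)→(4, 14): d=(-2,10) right/bottom  bias=-1
  edge (4, 14)→(2, 14): d=(-2,0) right/bottom  bias=-1
    (2,3)@(5, 7): e=[2,4,14] → X
    (3,3)@(7, 7): e=[22,-16,14] → .
    (2,4)@(5, 9): e=[10,0,10] → .  [on edge]
    (1,6)@(3, 13): e=[6,12,2] → X
    (2,6)@(5, 13): e=[26,-8,2] → .
    (1,7)@(3, 15): e=[14,8,-2] → .
    (1,9)@(3, 19): e=[30,0,-10] → .  [on edge]
  covered (2 px):
    . . . . . . . . . . .
    . . . . . . . . . . .
    . . . . . . . . . . .
    . . X . . . . . . . .
    . . . . . . . . . . .
    . . . . . . . . . . .
    . X . . . . . . . . .
    . . . . . . . . . . .
    . . . . . . . . . . .
    . . . . . . . . . . .
    . . . . . . . . . . .
T1:
  2·area = 116
  edge (22, 6)→(11, 14): d=(-11,8) right/bottom  bias=-1
  edge (11, 14)→(2, 10): d=(-9,-4) top-left  bias=+0
  edge (2, 10)→(22, 6): d=(20,-4) top-left  bias=+0
    (8,3)@(17, 7): e=[29,87,0] → X  [on edge]
    (9,3)@(19, 7): e=[13,95,8] → X
    (10,3)@(21, 7): e=[-3,103,16] → .
    (3,4)@(7, 9): e=[87,29,0] → X  [on edge]
    (4,4)@(9, 9): e=[71,37,8] → X
    (5,4)@(11, 9): e=[55,45,16] → X
    (6,4)@(13, 9): e=[39,53,24] → X
    (7,4)@(15, 9): e=[23,61,32] → X
    (9,4)@(19, 9): e=[-9,77,48] → .
    (2,5)@(5, 11): e=[81,3,32] → X
    (8,5)@(17, 11): e=[-15,51,80] → .
    (2,6)@(5, 13): e=[59,-15,72] → .
  covered (16 px):
    . . . . . . . . . . .
    . . . . . . . . . . .
    . . . . . . . . . . .
    . . . . . . . . X X .
    . . . X X X X X X . .
    . . X X X X X X . . .
    . . . . X X . . . . .
    . . . . . . . . . . .
    . . . . . . . . . . .
    . . . . . . . . . . .
    . . . . . . . . . . .

Z-buffer (winner per pixel, '.' = empty):
  . . . . . . . . . . .
  . . . . . . . . . . .
  . . . . . . . . . . .
  . . 0 . . . . . 1 1 .
  . . . 1 1 1 1 1 1 . .
  . . 1 1 1 1 1 1 . . .
  . 0 . . 1 1 . . . . .
  . . . . . . . . . . .
  . . . . . . . . . . .
  . . . . . . . . . . .
  . . . . . . . . . . .

Final: 0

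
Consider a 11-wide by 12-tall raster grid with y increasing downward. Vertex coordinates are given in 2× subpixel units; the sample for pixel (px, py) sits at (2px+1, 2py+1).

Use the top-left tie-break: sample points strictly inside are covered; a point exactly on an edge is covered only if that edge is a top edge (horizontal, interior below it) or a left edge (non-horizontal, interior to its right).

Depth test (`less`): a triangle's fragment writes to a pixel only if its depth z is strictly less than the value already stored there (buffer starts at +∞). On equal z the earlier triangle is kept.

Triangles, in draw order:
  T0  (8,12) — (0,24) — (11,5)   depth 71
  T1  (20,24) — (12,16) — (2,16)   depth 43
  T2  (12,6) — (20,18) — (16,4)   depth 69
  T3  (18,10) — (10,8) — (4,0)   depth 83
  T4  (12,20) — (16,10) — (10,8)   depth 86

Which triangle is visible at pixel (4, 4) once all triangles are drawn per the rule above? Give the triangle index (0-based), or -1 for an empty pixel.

T0:
  2·area = 20
  edge (8, 12)→(0, 24): d=(-8,12) right/bottom  bias=-1
  edge (0, 24)→(11, 5): d=(11,-19) top-left  bias=+0
  edge (11, 5)→(8, 12): d=(-3,7) right/bottom  bias=-1
    (5,2)@(11, 5): e=[20,0,0] → ·  [on edge]
    (4,4)@(9, 9): e=[12,6,2] → █
    (5,4)@(11, 9): e=[-12,44,-12] → ·
    (4,5)@(9, 11): e=[-4,28,-4] → ·
    (3,6)@(7, 13): e=[4,12,4] → █
    (4,6)@(9, 13): e=[-20,50,-10] → ·
    (3,7)@(7, 15): e=[-12,34,-2] → ·
    (1,9)@(3, 19): e=[4,2,14] → █
    (2,9)@(5, 19): e=[-20,40,0] → ·  [on edge]
    (1,10)@(3, 21): e=[-12,24,8] → ·
  covered (3 px):
    · · · · · · · · · · ·
    · · · · · · · · · · ·
    · · · · · · · · · · ·
    · · · · · · · · · · ·
    · · · · █ · · · · · ·
    · · · · · · · · · · ·
    · · · █ · · · · · · ·
    · · · · · · · · · · ·
    · · · · · · · · · · ·
    · █ · · · · · · · · ·
    · · · · · · · · · · ·
    · · · · · · · · · · ·
T1:
  2·area = 80  (B↔C swapped to make it positive)
  edge (20, 24)→(2, 16): d=(-18,-8) top-left  bias=+0
  edge (2, 16)→(12, 16): d=(10,0) top-left  bias=+0
  edge (12, 16)→(20, 24): d=(8,8) right/bottom  bias=-1
    (0,2)@(1, 5): e=[190,-110,0] → ·  [on edge]
    (1,3)@(3, 7): e=[170,-90,0] → ·  [on edge]
    (2,4)@(5, 9): e=[150,-70,0] → ·  [on edge]
    (3,5)@(7, 11): e=[130,-50,0] → ·  [on edge]
    (4,6)@(9, 13): e=[110,-30,0] → ·  [on edge]
    (5,7)@(11, 15): e=[90,-10,0] → ·  [on edge]
    (2,8)@(5, 17): e=[6,10,64] → █
    (3,8)@(7, 17): e=[22,10,48] → █
    (4,8)@(9, 17): e=[38,10,32] → █
    (5,8)@(11, 17): e=[54,10,16] → █
    (6,8)@(13, 17): e=[70,10,0] → ·  [on edge]
    (2,9)@(5, 19): e=[-30,30,80] → ·
    (7,9)@(15, 19): e=[50,30,0] → ·  [on edge]
    (8,10)@(17, 21): e=[30,50,0] → ·  [on edge]
    (9,11)@(19, 23): e=[10,70,0] → ·  [on edge]
  covered (8 px):
    · · · · · · · · · · ·
    · · · · · · · · · · ·
    · · · · · · · · · · ·
    · · · · · · · · · · ·
    · · · · · · · · · · ·
    · · · · · · · · · · ·
    · · · · · · · · · · ·
    · · · · · · · · · · ·
    · · █ █ █ █ · · · · ·
    · · · · █ █ █ · · · ·
    · · · · · · · █ · · ·
    · · · · · · · · · · ·
T2:
  2·area = 64  (B↔C swapped to make it positive)
  edge (12, 6)→(16, 4): d=(4,-2) top-left  bias=+0
  edge (16, 4)→(20, 18): d=(4,14) right/bottom  bias=-1
  edge (20, 18)→(12, 6): d=(-8,-12) top-left  bias=+0
    (7,2)@(15, 5): e=[2,18,44] → █
    (8,2)@(17, 5): e=[6,-10,68] → ·
    (6,3)@(13, 7): e=[6,54,4] → █
    (8,3)@(17, 7): e=[14,-2,52] → ·
    (6,4)@(13, 9): e=[14,62,-12] → ·
    (7,4)@(15, 9): e=[18,34,12] → █
    (8,4)@(17, 9): e=[22,6,36] → █
    (9,4)@(19, 9): e=[26,-22,60] → ·
    (7,5)@(15, 11): e=[26,42,-4] → ·
    (8,5)@(17, 11): e=[30,14,20] → █
    (9,5)@(19, 11): e=[34,-14,44] → ·
    (8,6)@(17, 13): e=[38,22,4] → █
  covered (8 px):
    · · · · · · · · · · ·
    · · · · · · · · · · ·
    · · · · · · · █ · · ·
    · · · · · · █ █ · · ·
    · · · · · · · █ █ · ·
    · · · · · · · · █ · ·
    · · · · · · · · █ · ·
    · · · · · · · · · █ ·
    · · · · · · · · · · ·
    · · · · · · · · · · ·
    · · · · · · · · · · ·
    · · · · · · · · · · ·
T3:
  2·area = 52
  edge (18, 10)→(10, 8): d=(-8,-2) top-left  bias=+0
  edge (10, 8)→(4, 0): d=(-6,-8) top-left  bias=+0
  edge (4, 0)→(18, 10): d=(14,10) right/bottom  bias=-1
    (2,0)@(5, 1): e=[46,2,4] → █
    (3,0)@(7, 1): e=[50,18,-16] → ·
    (2,1)@(5, 3): e=[30,-10,32] → ·
    (3,1)@(7, 3): e=[34,6,12] → █
    (4,1)@(9, 3): e=[38,22,-8] → ·
    (3,2)@(7, 5): e=[18,-6,40] → ·
    (4,2)@(9, 5): e=[22,10,20] → █
    (5,2)@(11, 5): e=[26,26,0] → ·  [on edge]
    (4,3)@(9, 7): e=[6,-2,48] → ·
    (5,3)@(11, 7): e=[10,14,28] → █
    (6,3)@(13, 7): e=[14,30,8] → █
    (7,3)@(15, 7): e=[18,46,-12] → ·
  covered (6 px):
    · · █ · · · · · · · ·
    · · · █ · · · · · · ·
    · · · · █ · · · · · ·
    · · · · · █ █ · · · ·
    · · · · · · · █ · · ·
    · · · · · · · · · · ·
    · · · · · · · · · · ·
    · · · · · · · · · · ·
    · · · · · · · · · · ·
    · · · · · · · · · · ·
    · · · · · · · · · · ·
    · · · · · · · · · · ·
T4:
  2·area = 68  (B↔C swapped to make it positive)
  edge (12, 20)→(10, 8): d=(-2,-12) top-left  bias=+0
  edge (10, 8)→(16, 10): d=(6,2) right/bottom  bias=-1
  edge (16, 10)→(12, 20): d=(-4,10) right/bottom  bias=-1
    (0,2)@(1, 5): e=[-102,0,170] → ·  [on edge]
    (3,3)@(7, 7): e=[-34,0,102] → ·  [on edge]
    (5,4)@(11, 9): e=[10,4,54] → █
    (6,4)@(13, 9): e=[34,0,34] → ·  [on edge]
    (5,5)@(11, 11): e=[6,16,46] → █
    (6,5)@(13, 11): e=[30,12,26] → █
    (7,5)@(15, 11): e=[54,8,6] → █
    (8,5)@(17, 11): e=[78,4,-14] → ·
    (9,5)@(19, 11): e=[102,0,-34] → ·  [on edge]
    (5,6)@(11, 13): e=[2,28,38] → █
    (7,6)@(15, 13): e=[50,20,-2] → ·
    (5,7)@(11, 15): e=[-2,40,30] → ·
  covered (8 px):
    · · · · · · · · · · ·
    · · · · · · · · · · ·
    · · · · · · · · · · ·
    · · · · · · · · · · ·
    · · · · · █ · · · · ·
    · · · · · █ █ █ · · ·
    · · · · · █ █ · · · ·
    · · · · · · █ · · · ·
    · · · · · · █ · · · ·
    · · · · · · · · · · ·
    · · · · · · · · · · ·
    · · · · · · · · · · ·

Z-buffer (winner per pixel, '.' = empty):
  . . 3 . . . . . . . .
  . . . 3 . . . . . . .
  . . . . 3 . . 2 . . .
  . . . . . 3 2 2 . . .
  . . . . 0 4 . 2 2 . .
  . . . . . 4 4 4 2 . .
  . . . 0 . 4 4 . 2 . .
  . . . . . . 4 . . 2 .
  . . 1 1 1 1 4 . . . .
  . 0 . . 1 1 1 . . . .
  . . . . . . . 1 . . .
  . . . . . . . . . . .

Final: 0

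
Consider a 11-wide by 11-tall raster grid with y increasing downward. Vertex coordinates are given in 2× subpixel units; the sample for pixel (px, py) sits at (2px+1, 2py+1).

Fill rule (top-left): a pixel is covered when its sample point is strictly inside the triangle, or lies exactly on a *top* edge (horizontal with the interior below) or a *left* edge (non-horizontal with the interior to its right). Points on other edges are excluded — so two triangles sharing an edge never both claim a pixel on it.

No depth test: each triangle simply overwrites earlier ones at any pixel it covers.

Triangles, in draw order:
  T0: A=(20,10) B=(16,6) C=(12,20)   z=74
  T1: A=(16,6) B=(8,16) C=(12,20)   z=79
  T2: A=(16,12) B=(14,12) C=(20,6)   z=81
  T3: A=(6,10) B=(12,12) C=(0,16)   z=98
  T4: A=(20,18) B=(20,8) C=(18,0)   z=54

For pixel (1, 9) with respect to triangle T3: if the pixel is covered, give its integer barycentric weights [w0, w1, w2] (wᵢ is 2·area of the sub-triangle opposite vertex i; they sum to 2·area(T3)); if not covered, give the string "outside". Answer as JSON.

T0:
  2·area = 72  (B↔C swapped to make it positive)
  edge (20, 10)→(12, 20): d=(-8,10) right/bottom  bias=-1
  edge (12, 20)→(16, 6): d=(4,-14) top-left  bias=+0
  edge (16, 6)→(20, 10): d=(4,4) right/bottom  bias=-1
    (5,0)@(11, 1): e=[162,-90,0] → .  [on edge]
    (6,1)@(13, 3): e=[126,-54,0] → .  [on edge]
    (7,2)@(15, 5): e=[90,-18,0] → .  [on edge]
    (8,3)@(17, 7): e=[54,18,0] → .  [on edge]
    (8,4)@(17, 9): e=[38,26,8] → X
    (9,4)@(19, 9): e=[18,54,0] → .  [on edge]
    (7,5)@(15, 11): e=[42,6,24] → X
    (9,5)@(19, 11): e=[2,62,8] → X
    (10,5)@(21, 11): e=[-18,90,0] → .  [on edge]
    (7,6)@(15, 13): e=[26,14,32] → X
    (9,6)@(19, 13): e=[-14,70,16] → .
    (7,7)@(15, 15): e=[10,22,40] → X
  covered (8 px):
    . . . . . . . . . . .
    . . . . . . . . . . .
    . . . . . . . . . . .
    . . . . . . . . . . .
    . . . . . . . . X . .
    . . . . . . . X X X .
    . . . . . . . X X . .
    . . . . . . . X . . .
    . . . . . . X . . . .
    . . . . . . . . . . .
    . . . . . . . . . . .
T1:
  2·area = 72  (B↔C swapped to make it positive)
  edge (16, 6)→(12, 20): d=(-4,14) right/bottom  bias=-1
  edge (12, 20)→(8, 16): d=(-4,-4) top-left  bias=+0
  edge (8, 16)→(16, 6): d=(8,-10) top-left  bias=+0
    (0,4)@(1, 9): e=[198,0,-126] → .  [on edge]
    (7,4)@(15, 9): e=[2,56,14] → X
    (8,4)@(17, 9): e=[-26,64,34] → .
    (1,5)@(3, 11): e=[162,0,-90] → .  [on edge]
    (6,5)@(13, 11): e=[22,40,10] → X
    (7,5)@(15, 11): e=[-6,48,30] → .
    (2,6)@(5, 13): e=[126,0,-54] → .  [on edge]
    (5,6)@(11, 13): e=[42,24,6] → X
    (7,6)@(15, 13): e=[-14,40,46] → .
    (3,7)@(7, 15): e=[90,0,-18] → .  [on edge]
    (4,7)@(9, 15): e=[62,8,2] → X
    (7,7)@(15, 15): e=[-22,32,62] → .
    (4,8)@(9, 17): e=[54,0,18] → X  [on edge]
    (5,9)@(11, 19): e=[18,0,54] → X  [on edge]
    (6,10)@(13, 21): e=[-18,0,90] → .  [on edge]
  covered (10 px):
    . . . . . . . . . . .
    . . . . . . . . . . .
    . . . . . . . . . . .
    . . . . . . . . . . .
    . . . . . . . X . . .
    . . . . . . X . . . .
    . . . . . X X . . . .
    . . . . X X X . . . .
    . . . . X X . . . . .
    . . . . . X . . . . .
    . . . . . . . . . . .
T2:
  2·area = 12
  edge (16, 12)→(14, 12): d=(-2,0) right/bottom  bias=-1
  edge (14, 12)→(20, 6): d=(6,-6) top-left  bias=+0
  edge (20, 6)→(16, 12): d=(-4,6) right/bottom  bias=-1
    (10,2)@(21, 5): e=[14,0,-2] → .  [on edge]
    (9,3)@(19, 7): e=[10,0,2] → X  [on edge]
    (10,3)@(21, 7): e=[10,12,-10] → .
    (8,4)@(17, 9): e=[6,0,6] → X  [on edge]
    (9,4)@(19, 9): e=[6,12,-6] → .
    (7,5)@(15, 11): e=[2,0,10] → X  [on edge]
    (8,5)@(17, 11): e=[2,12,-2] → .
    (6,6)@(13, 13): e=[-2,0,14] → .  [on edge]
    (7,6)@(15, 13): e=[-2,12,2] → .
    (5,7)@(11, 15): e=[-6,0,18] → .  [on edge]
    (4,8)@(9, 17): e=[-10,0,22] → .  [on edge]
    (3,9)@(7, 19): e=[-14,0,26] → .  [on edge]
    (2,10)@(5, 21): e=[-18,0,30] → .  [on edge]
  covered (3 px):
    . . . . . . . . . . .
    . . . . . . . . . . .
    . . . . . . . . . . .
    . . . . . . . . . X .
    . . . . . . . . X . .
    . . . . . . . X . . .
    . . . . . . . . . . .
    . . . . . . . . . . .
    . . . . . . . . . . .
    . . . . . . . . . . .
    . . . . . . . . . . .
T3:
  2·area = 48
  edge (6, 10)→(12, 12): d=(6,2) right/bottom  bias=-1
  edge (12, 12)→(0, 16): d=(-12,4) right/bottom  bias=-1
  edge (0, 16)→(6, 10): d=(6,-6) top-left  bias=+0
    (7,0)@(15, 1): e=[-72,120,0] → .  [on edge]
    (6,1)@(13, 3): e=[-56,104,0] → .  [on edge]
    (5,2)@(11, 5): e=[-40,88,0] → .  [on edge]
    (4,3)@(9, 7): e=[-24,72,0] → .  [on edge]
    (1,4)@(3, 9): e=[0,72,-24] → .  [on edge]
    (3,4)@(7, 9): e=[-8,56,0] → .  [on edge]
    (10,4)@(21, 9): e=[-36,0,84] → .  [on edge]
    (2,5)@(5, 11): e=[8,40,0] → X  [on edge]
    (3,5)@(7, 11): e=[4,32,12] → X
    (4,5)@(9, 11): e=[0,24,24] → .  [on edge]
    (7,5)@(15, 11): e=[-12,0,60] → .  [on edge]
    (1,6)@(3, 13): e=[24,24,0] → X  [on edge]
    (4,6)@(9, 13): e=[12,0,36] → .  [on edge]
    (7,6)@(15, 13): e=[0,-24,72] → .  [on edge]
    (0,7)@(1, 15): e=[40,8,0] → X  [on edge]
    (1,7)@(3, 15): e=[36,0,12] → .  [on edge]
    (10,7)@(21, 15): e=[0,-72,120] → .  [on edge]
  covered (6 px):
    . . . . . . . . . . .
    . . . . . . . . . . .
    . . . . . . . . . . .
    . . . . . . . . . . .
    . . . . . . . . . . .
    . . X X . . . . . . .
    . X X X . . . . . . .
    X . . . . . . . . . .
    . . . . . . . . . . .
    . . . . . . . . . . .
    . . . . . . . . . . .
T4:
  2·area = 20  (B↔C swapped to make it positive)
  edge (20, 18)→(18, 0): d=(-2,-18) top-left  bias=+0
  edge (18, 0)→(20, 8): d=(2,8) right/bottom  bias=-1
  edge (20, 8)→(20, 18): d=(0,10) right/bottom  bias=-1
    (9,2)@(19, 5): e=[8,2,10] → X
    (10,2)@(21, 5): e=[44,-14,-10] → .
    (9,3)@(19, 7): e=[4,6,10] → X
    (10,3)@(21, 7): e=[40,-10,-10] → .
    (9,4)@(19, 9): e=[0,10,10] → X  [on edge]
    (10,4)@(21, 9): e=[36,-6,-10] → .
    (9,5)@(19, 11): e=[-4,14,10] → .
  covered (3 px):
    . . . . . . . . . . .
    . . . . . . . . . . .
    . . . . . . . . . X .
    . . . . . . . . . X .
    . . . . . . . . . X .
    . . . . . . . . . . .
    . . . . . . . . . . .
    . . . . . . . . . . .
    . . . . . . . . . . .
    . . . . . . . . . . .
    . . . . . . . . . . .

Result: "outside"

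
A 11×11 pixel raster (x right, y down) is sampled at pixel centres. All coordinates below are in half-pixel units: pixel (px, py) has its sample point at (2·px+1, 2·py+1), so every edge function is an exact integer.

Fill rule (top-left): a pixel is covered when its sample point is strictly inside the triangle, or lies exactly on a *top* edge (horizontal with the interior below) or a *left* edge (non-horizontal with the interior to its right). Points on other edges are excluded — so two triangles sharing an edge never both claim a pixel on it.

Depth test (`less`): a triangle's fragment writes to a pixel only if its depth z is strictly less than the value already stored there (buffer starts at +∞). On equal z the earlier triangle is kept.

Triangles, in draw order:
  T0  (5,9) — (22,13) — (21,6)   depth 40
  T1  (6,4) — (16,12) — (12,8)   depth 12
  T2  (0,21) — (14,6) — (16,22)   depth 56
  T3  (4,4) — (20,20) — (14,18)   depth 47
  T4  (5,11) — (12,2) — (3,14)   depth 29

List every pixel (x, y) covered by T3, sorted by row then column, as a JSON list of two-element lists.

T0:
  2·area = 115  (B↔C swapped to make it positive)
  edge (5, 9)→(21, 6): d=(16,-3) top-left  bias=+0
  edge (21, 6)→(22, 13): d=(1,7) right/bottom  bias=-1
  edge (22, 13)→(5, 9): d=(-17,-4) top-left  bias=+0
    (8,3)@(17, 7): e=[4,29,82] → #
    (9,3)@(19, 7): e=[10,15,90] → #
    (10,3)@(21, 7): e=[16,1,98] → #
    (2,4)@(5, 9): e=[0,115,0] → #  [on edge]
    (3,4)@(7, 9): e=[6,101,8] → #
    (4,4)@(9, 9): e=[12,87,16] → #
    (5,4)@(11, 9): e=[18,73,24] → #
    (6,4)@(13, 9): e=[24,59,32] → #
    (7,4)@(15, 9): e=[30,45,40] → #
    (2,5)@(5, 11): e=[32,117,-34] → ·
    (3,5)@(7, 11): e=[38,103,-26] → ·
    (4,5)@(9, 11): e=[44,89,-18] → ·
  covered (16 px):
    · · · · · · · · · · ·
    · · · · · · · · · · ·
    · · · · · · · · · · ·
    · · · · · · · · # # #
    · · # # # # # # # # #
    · · · · · · · # # # #
    · · · · · · · · · · ·
    · · · · · · · · · · ·
    · · · · · · · · · · ·
    · · · · · · · · · · ·
    · · · · · · · · · · ·
T1:
  2·area = 8  (B↔C swapped to make it positive)
  edge (6, 4)→(12, 8): d=(6,4) right/bottom  bias=-1
  edge (12, 8)→(16, 12): d=(4,4) right/bottom  bias=-1
  edge (16, 12)→(6, 4): d=(-10,-8) top-left  bias=+0
    (2,0)@(5, 1): e=[-14,0,22] → ·  [on edge]
    (3,1)@(7, 3): e=[-10,0,18] → ·  [on edge]
    (4,2)@(9, 5): e=[-6,0,14] → ·  [on edge]
    (5,3)@(11, 7): e=[-2,0,10] → ·  [on edge]
    (6,4)@(13, 9): e=[2,0,6] → ·  [on edge]
    (7,5)@(15, 11): e=[6,0,2] → ·  [on edge]
    (8,6)@(17, 13): e=[10,0,-2] → ·  [on edge]
    (9,7)@(19, 15): e=[14,0,-6] → ·  [on edge]
    (10,8)@(21, 17): e=[18,0,-10] → ·  [on edge]
  covered (0 px):
    · · · · · · · · · · ·
    · · · · · · · · · · ·
    · · · · · · · · · · ·
    · · · · · · · · · · ·
    · · · · · · · · · · ·
    · · · · · · · · · · ·
    · · · · · · · · · · ·
    · · · · · · · · · · ·
    · · · · · · · · · · ·
    · · · · · · · · · · ·
    · · · · · · · · · · ·
T2:
  2·area = 254
  edge (0, 21)→(14, 6): d=(14,-15) top-left  bias=+0
  edge (14, 6)→(16, 22): d=(2,16) right/bottom  bias=-1
  edge (16, 22)→(0, 21): d=(-16,-1) top-left  bias=+0
    (6,4)@(13, 9): e=[27,22,205] → #
    (7,4)@(15, 9): e=[57,-10,207] → ·
    (5,5)@(11, 11): e=[25,58,171] → #
    (7,5)@(15, 11): e=[85,-6,175] → ·
    (4,6)@(9, 13): e=[23,94,137] → #
    (7,6)@(15, 13): e=[113,-2,143] → ·
    (3,7)@(7, 15): e=[21,130,103] → #
    (7,7)@(15, 15): e=[141,2,111] → #
    (8,7)@(17, 15): e=[171,-30,113] → ·
    (2,8)@(5, 17): e=[19,166,69] → #
    (8,8)@(17, 17): e=[199,-26,81] → ·
    (1,9)@(3, 19): e=[17,202,35] → #
  covered (32 px):
    · · · · · · · · · · ·
    · · · · · · · · · · ·
    · · · · · · · · · · ·
    · · · · · · · · · · ·
    · · · · · · # · · · ·
    · · · · · # # · · · ·
    · · · · # # # · · · ·
    · · · # # # # # · · ·
    · · # # # # # # · · ·
    · # # # # # # # · · ·
    # # # # # # # # · · ·
T3:
  2·area = 64
  edge (4, 4)→(20, 20): d=(16,16) right/bottom  bias=-1
  edge (20, 20)→(14, 18): d=(-6,-2) top-left  bias=+0
  edge (14, 18)→(4, 4): d=(-10,-14) top-left  bias=+0
    (0,0)@(1, 1): e=[0,76,-12] → ·  [on edge]
    (1,1)@(3, 3): e=[0,68,-4] → ·  [on edge]
    (2,2)@(5, 5): e=[0,60,4] → ·  [on edge]
    (3,3)@(7, 7): e=[0,52,12] → ·  [on edge]
    (4,4)@(9, 9): e=[0,44,20] → ·  [on edge]
    (4,5)@(9, 11): e=[32,32,0] → #  [on edge]
    (5,5)@(11, 11): e=[0,36,28] → ·  [on edge]
    (4,6)@(9, 13): e=[64,20,-20] → ·
    (5,6)@(11, 13): e=[32,24,8] → #
    (6,6)@(13, 13): e=[0,28,36] → ·  [on edge]
    (2,7)@(5, 15): e=[160,0,-96] → ·  [on edge]
    (5,7)@(11, 15): e=[64,12,-12] → ·
    (7,7)@(15, 15): e=[0,20,44] → ·  [on edge]
    (5,8)@(11, 17): e=[96,0,-32] → ·  [on edge]
    (8,8)@(17, 17): e=[0,12,52] → ·  [on edge]
    (8,9)@(17, 19): e=[32,0,32] → #  [on edge]
    (9,9)@(19, 19): e=[0,4,60] → ·  [on edge]
    (10,10)@(21, 21): e=[0,-4,68] → ·  [on edge]
  covered (5 px):
    · · · · · · · · · · ·
    · · · · · · · · · · ·
    · · · · · · · · · · ·
    · · · · · · · · · · ·
    · · · · · · · · · · ·
    · · · · # · · · · · ·
    · · · · · # · · · · ·
    · · · · · · # · · · ·
    · · · · · · · # · · ·
    · · · · · · · · # · ·
    · · · · · · · · · · ·
T4:
  2·area = 3
  edge (5, 11)→(12, 2): d=(7,-9) top-left  bias=+0
  edge (12, 2)→(3, 14): d=(-9,12) right/bottom  bias=-1
  edge (3, 14)→(5, 11): d=(2,-3) top-left  bias=+0
    (4,2)@(9, 5): e=[-6,9,0] → ·  [on edge]
    (2,5)@(5, 11): e=[0,3,0] → #  [on edge]
    (3,5)@(7, 11): e=[18,-21,6] → ·
    (2,6)@(5, 13): e=[14,-15,4] → ·
    (0,8)@(1, 17): e=[6,-3,0] → ·  [on edge]
  covered (1 px):
    · · · · · · · · · · ·
    · · · · · · · · · · ·
    · · · · · · · · · · ·
    · · · · · · · · · · ·
    · · · · · · · · · · ·
    · · # · · · · · · · ·
    · · · · · · · · · · ·
    · · · · · · · · · · ·
    · · · · · · · · · · ·
    · · · · · · · · · · ·
    · · · · · · · · · · ·

Answer: [[4,5],[5,6],[6,7],[7,8],[8,9]]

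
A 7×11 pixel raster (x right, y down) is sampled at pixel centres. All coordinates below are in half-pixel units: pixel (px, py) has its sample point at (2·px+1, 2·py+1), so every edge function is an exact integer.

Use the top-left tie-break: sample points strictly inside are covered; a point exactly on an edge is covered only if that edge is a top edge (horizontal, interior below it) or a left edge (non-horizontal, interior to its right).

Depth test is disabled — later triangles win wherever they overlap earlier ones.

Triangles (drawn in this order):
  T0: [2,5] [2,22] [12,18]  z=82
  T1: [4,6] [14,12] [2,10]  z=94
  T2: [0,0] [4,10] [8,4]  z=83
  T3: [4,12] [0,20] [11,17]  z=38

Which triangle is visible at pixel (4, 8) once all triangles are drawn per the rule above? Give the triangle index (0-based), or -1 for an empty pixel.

T0:
  2·area = 170  (B↔C swapped to make it positive)
  edge (2, 5)→(12, 18): d=(10,13) right/bottom  bias=-1
  edge (12, 18)→(2, 22): d=(-10,4) right/bottom  bias=-1
  edge (2, 22)→(2, 5): d=(0,-17) top-left  bias=+0
    (1,3)@(3, 7): e=[7,146,17] → #
    (2,3)@(5, 7): e=[-19,138,51] → ·
    (1,4)@(3, 9): e=[27,126,17] → #
    (2,4)@(5, 9): e=[1,118,51] → #
    (3,4)@(7, 9): e=[-25,110,85] → ·
    (1,5)@(3, 11): e=[47,106,17] → #
    (3,5)@(7, 11): e=[-5,90,85] → ·
    (1,6)@(3, 13): e=[67,86,17] → #
    (3,6)@(7, 13): e=[15,70,85] → #
    (4,6)@(9, 13): e=[-11,62,119] → ·
    (1,7)@(3, 15): e=[87,66,17] → #
    (4,7)@(9, 15): e=[9,42,119] → #
  covered (22 px):
    · · · · · · ·
    · · · · · · ·
    · · · · · · ·
    · # · · · · ·
    · # # · · · ·
    · # # · · · ·
    · # # # · · ·
    · # # # # · ·
    · # # # # # ·
    · # # # # · ·
    · # · · · · ·
T1:
  2·area = 52
  edge (4, 6)→(14, 12): d=(10,6) right/bottom  bias=-1
  edge (14, 12)→(2, 10): d=(-12,-2) top-left  bias=+0
  edge (2, 10)→(4, 6): d=(2,-4) top-left  bias=+0
    (2,3)@(5, 7): e=[4,42,6] → #
    (3,3)@(7, 7): e=[-8,46,14] → ·
    (1,4)@(3, 9): e=[36,14,2] → #
    (3,4)@(7, 9): e=[12,22,18] → #
    (4,4)@(9, 9): e=[0,26,26] → ·  [on edge]
    (1,5)@(3, 11): e=[56,-10,6] → ·
    (2,5)@(5, 11): e=[44,-6,14] → ·
    (3,5)@(7, 11): e=[32,-2,22] → ·
    (4,5)@(9, 11): e=[20,2,30] → #
    (5,5)@(11, 11): e=[8,6,38] → #
    (6,5)@(13, 11): e=[-4,10,46] → ·
    (4,6)@(9, 13): e=[40,-22,34] → ·
  covered (6 px):
    · · · · · · ·
    · · · · · · ·
    · · · · · · ·
    · · # · · · ·
    · # # # · · ·
    · · · · # # ·
    · · · · · · ·
    · · · · · · ·
    · · · · · · ·
    · · · · · · ·
    · · · · · · ·
T2:
  2·area = 64  (B↔C swapped to make it positive)
  edge (0, 0)→(8, 4): d=(8,4) right/bottom  bias=-1
  edge (8, 4)→(4, 10): d=(-4,6) right/bottom  bias=-1
  edge (4, 10)→(0, 0): d=(-4,-10) top-left  bias=+0
    (0,0)@(1, 1): e=[4,54,6] → #
    (1,0)@(3, 1): e=[-4,42,26] → ·
    (0,1)@(1, 3): e=[20,46,-2] → ·
    (1,1)@(3, 3): e=[12,34,18] → #
    (2,1)@(5, 3): e=[4,22,38] → #
    (3,1)@(7, 3): e=[-4,10,58] → ·
    (1,2)@(3, 5): e=[28,26,10] → #
    (3,2)@(7, 5): e=[12,2,50] → #
    (4,2)@(9, 5): e=[4,-10,70] → ·
    (1,3)@(3, 7): e=[44,18,2] → #
    (3,3)@(7, 7): e=[28,-6,42] → ·
    (1,4)@(3, 9): e=[60,10,-6] → ·
  covered (8 px):
    # · · · · · ·
    · # # · · · ·
    · # # # · · ·
    · # # · · · ·
    · · · · · · ·
    · · · · · · ·
    · · · · · · ·
    · · · · · · ·
    · · · · · · ·
    · · · · · · ·
    · · · · · · ·
T3:
  2·area = 76  (B↔C swapped to make it positive)
  edge (4, 12)→(11, 17): d=(7,5) right/bottom  bias=-1
  edge (11, 17)→(0, 20): d=(-11,3) right/bottom  bias=-1
  edge (0, 20)→(4, 12): d=(4,-8) top-left  bias=+0
    (2,6)@(5, 13): e=[2,62,12] → #
    (3,6)@(7, 13): e=[-8,56,28] → ·
    (1,7)@(3, 15): e=[26,46,4] → #
    (3,7)@(7, 15): e=[6,34,36] → #
    (4,7)@(9, 15): e=[-4,28,52] → ·
    (1,8)@(3, 17): e=[40,24,12] → #
    (4,8)@(9, 17): e=[10,6,60] → #
    (5,8)@(11, 17): e=[0,0,76] → ·  [on edge]
    (0,9)@(1, 19): e=[64,8,4] → #
    (2,9)@(5, 19): e=[44,-4,36] → ·
    (3,9)@(7, 19): e=[34,-10,52] → ·
    (4,9)@(9, 19): e=[24,-16,68] → ·
  covered (10 px):
    · · · · · · ·
    · · · · · · ·
    · · · · · · ·
    · · · · · · ·
    · · · · · · ·
    · · · · · · ·
    · · # · · · ·
    · # # # · · ·
    · # # # # · ·
    # # · · · · ·
    · · · · · · ·

Z-buffer (winner per pixel, '.' = empty):
  2 . . . . . .
  . 2 2 . . . .
  . 2 2 2 . . .
  . 2 2 . . . .
  . 1 1 1 . . .
  . 0 0 . 1 1 .
  . 0 3 0 . . .
  . 3 3 3 0 . .
  . 3 3 3 3 0 .
  3 3 0 0 0 . .
  . 0 . . . . .

Final: 3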